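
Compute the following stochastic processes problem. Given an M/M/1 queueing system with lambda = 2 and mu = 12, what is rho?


rho = lambda/mu
= 2/12
= 0.1667

0.1667


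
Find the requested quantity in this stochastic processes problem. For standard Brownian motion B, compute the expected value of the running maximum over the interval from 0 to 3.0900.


E(max B(s)) = sqrt(2t/pi)
= sqrt(2*3.0900/pi)
= sqrt(1.9672)
= 1.4026

1.4026


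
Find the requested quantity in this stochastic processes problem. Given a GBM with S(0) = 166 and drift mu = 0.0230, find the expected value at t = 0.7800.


E[S(t)] = S(0) * exp(mu * t)
= 166 * exp(0.0230 * 0.7800)
= 166 * 1.0181
= 169.0049

169.0049


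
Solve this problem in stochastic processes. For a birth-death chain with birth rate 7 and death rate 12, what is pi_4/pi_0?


For birth-death process, pi_n/pi_0 = (lambda/mu)^n
= (7/12)^4
= 0.1158

0.1158


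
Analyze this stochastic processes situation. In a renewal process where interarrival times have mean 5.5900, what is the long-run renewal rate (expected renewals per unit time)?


Long-run renewal rate = 1/E(X)
= 1/5.5900
= 0.1789

0.1789


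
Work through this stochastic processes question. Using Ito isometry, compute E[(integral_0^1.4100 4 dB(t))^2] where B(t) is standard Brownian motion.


By Ito isometry: E[(int f dB)^2] = int f^2 dt
= 4^2 * 1.4100
= 16 * 1.4100 = 22.5600

22.5600


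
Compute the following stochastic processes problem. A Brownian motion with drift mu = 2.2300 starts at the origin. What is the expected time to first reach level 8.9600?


Expected first passage time = a/mu
= 8.9600/2.2300
= 4.0179

4.0179


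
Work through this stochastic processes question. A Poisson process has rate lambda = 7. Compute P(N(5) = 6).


P(N(t)=k) = (lambda*t)^k * exp(-lambda*t) / k!
lambda*t = 35
= 35^6 * exp(-35) / 6!
= 1838265625 * 6.3051e-16 / 720
= 1.6098e-09

1.6098e-09


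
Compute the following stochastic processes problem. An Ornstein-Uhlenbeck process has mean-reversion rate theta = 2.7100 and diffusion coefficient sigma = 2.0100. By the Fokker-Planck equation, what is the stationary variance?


Stationary variance = sigma^2 / (2*theta)
= 2.0100^2 / (2*2.7100)
= 4.0401 / 5.4200
= 0.7454

0.7454


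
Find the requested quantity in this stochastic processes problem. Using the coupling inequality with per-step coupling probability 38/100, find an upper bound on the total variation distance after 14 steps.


TV distance bound <= (1-delta)^n
= (1 - 0.3800)^14
= 0.6200^14
= 0.0012

0.0012


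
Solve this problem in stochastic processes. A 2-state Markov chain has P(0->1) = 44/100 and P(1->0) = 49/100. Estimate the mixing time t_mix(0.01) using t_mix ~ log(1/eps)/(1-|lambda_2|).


lambda_2 = |1 - p01 - p10| = |1 - 0.4400 - 0.4900| = 0.0700
t_mix ~ log(1/eps)/(1 - |lambda_2|)
= log(100)/(1 - 0.0700) = 4.6052/0.9300
= 4.9518

4.9518


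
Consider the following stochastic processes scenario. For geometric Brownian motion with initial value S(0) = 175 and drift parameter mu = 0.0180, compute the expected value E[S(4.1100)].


E[S(t)] = S(0) * exp(mu * t)
= 175 * exp(0.0180 * 4.1100)
= 175 * 1.0768
= 188.4374

188.4374


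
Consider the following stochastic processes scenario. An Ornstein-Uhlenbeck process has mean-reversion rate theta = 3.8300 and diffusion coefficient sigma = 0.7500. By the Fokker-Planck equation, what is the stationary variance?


Stationary variance = sigma^2 / (2*theta)
= 0.7500^2 / (2*3.8300)
= 0.5625 / 7.6600
= 0.0734

0.0734


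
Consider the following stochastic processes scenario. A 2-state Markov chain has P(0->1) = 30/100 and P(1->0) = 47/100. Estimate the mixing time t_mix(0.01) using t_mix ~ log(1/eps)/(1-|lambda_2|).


lambda_2 = |1 - p01 - p10| = |1 - 0.3000 - 0.4700| = 0.2300
t_mix ~ log(1/eps)/(1 - |lambda_2|)
= log(100)/(1 - 0.2300) = 4.6052/0.7700
= 5.9807

5.9807


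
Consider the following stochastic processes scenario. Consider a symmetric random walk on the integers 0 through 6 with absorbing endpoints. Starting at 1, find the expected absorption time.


For symmetric RW on 0,...,N with absorbing barriers, E(i) = i*(N-i)
E(1) = 1 * 5 = 5

5


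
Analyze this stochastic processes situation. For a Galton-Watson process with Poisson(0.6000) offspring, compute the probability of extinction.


Since mu = 0.6000 <= 1, extinction probability = 1.

1.0000


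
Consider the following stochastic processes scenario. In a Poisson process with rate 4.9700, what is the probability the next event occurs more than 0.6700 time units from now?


P(X > t) = exp(-lambda * t)
= exp(-4.9700 * 0.6700)
= exp(-3.3299) = 0.0358

0.0358


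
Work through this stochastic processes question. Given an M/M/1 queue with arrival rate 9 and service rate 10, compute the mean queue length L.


rho = 9/10 = 0.9000
L = rho/(1-rho)
= 0.9000/0.1000
= 9.0000

9.0000


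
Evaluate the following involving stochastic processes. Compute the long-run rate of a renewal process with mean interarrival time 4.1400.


Long-run renewal rate = 1/E(X)
= 1/4.1400
= 0.2415

0.2415


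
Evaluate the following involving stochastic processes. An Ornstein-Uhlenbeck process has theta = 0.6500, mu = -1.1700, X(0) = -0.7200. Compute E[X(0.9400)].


E[X(t)] = mu + (X(0) - mu)*exp(-theta*t)
= -1.1700 + (-0.7200 - -1.1700)*exp(-0.6500*0.9400)
= -1.1700 + 0.4500 * 0.5428
= -0.9257

-0.9257


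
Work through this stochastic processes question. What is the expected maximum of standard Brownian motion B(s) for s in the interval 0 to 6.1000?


E(max B(s)) = sqrt(2t/pi)
= sqrt(2*6.1000/pi)
= sqrt(3.8834)
= 1.9706

1.9706


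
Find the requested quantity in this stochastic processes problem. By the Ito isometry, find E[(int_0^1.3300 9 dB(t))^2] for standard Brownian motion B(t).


By Ito isometry: E[(int f dB)^2] = int f^2 dt
= 9^2 * 1.3300
= 81 * 1.3300 = 107.7300

107.7300


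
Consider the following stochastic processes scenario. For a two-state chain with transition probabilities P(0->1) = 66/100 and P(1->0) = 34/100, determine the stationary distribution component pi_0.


Stationary distribution: pi_0 = p10/(p01+p10), pi_1 = p01/(p01+p10)
p01 = 0.6600, p10 = 0.3400
pi_0 = 0.3400

0.3400


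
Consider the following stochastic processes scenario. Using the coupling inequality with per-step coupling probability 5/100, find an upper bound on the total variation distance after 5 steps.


TV distance bound <= (1-delta)^n
= (1 - 0.0500)^5
= 0.9500^5
= 0.7738

0.7738


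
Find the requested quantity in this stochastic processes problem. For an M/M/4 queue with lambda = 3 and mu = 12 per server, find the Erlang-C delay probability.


a = lambda/mu = 0.2500
rho = a/c = 0.0625
Erlang-C formula applied:
C(c,a) = 1.3521e-04

1.3521e-04


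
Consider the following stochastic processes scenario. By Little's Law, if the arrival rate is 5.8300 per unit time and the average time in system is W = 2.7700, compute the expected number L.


Little's Law: L = lambda * W
= 5.8300 * 2.7700
= 16.1491

16.1491


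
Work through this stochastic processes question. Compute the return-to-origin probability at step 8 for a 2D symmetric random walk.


P = C(8,4)^2 / 4^8
= 70^2 / 65536
= 4900 / 65536
= 0.0748

0.0748


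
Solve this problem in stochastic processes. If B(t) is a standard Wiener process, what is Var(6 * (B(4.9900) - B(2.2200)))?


Var(alpha*(B(t)-B(s))) = alpha^2 * (t-s)
= 6^2 * (4.9900 - 2.2200)
= 36 * 2.7700
= 99.7200

99.7200


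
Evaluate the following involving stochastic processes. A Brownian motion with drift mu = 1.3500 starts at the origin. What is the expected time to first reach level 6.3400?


Expected first passage time = a/mu
= 6.3400/1.3500
= 4.6963

4.6963


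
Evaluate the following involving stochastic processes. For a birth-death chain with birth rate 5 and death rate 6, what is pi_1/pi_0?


For birth-death process, pi_n/pi_0 = (lambda/mu)^n
= (5/6)^1
= 0.8333

0.8333


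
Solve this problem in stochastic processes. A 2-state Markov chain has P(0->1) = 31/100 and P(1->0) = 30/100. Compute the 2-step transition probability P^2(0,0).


Computing P^2 by matrix multiplication.
P = [[0.6900, 0.3100], [0.3000, 0.7000]]
After raising P to the power 2:
P^2(0,0) = 0.5691

0.5691


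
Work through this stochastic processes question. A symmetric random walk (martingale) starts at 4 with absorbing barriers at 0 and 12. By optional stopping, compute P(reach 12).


By optional stopping theorem: E(M at tau) = M(0) = 4
P(hit 12)*12 + P(hit 0)*0 = 4
P(hit 12) = (4 - 0)/(12 - 0) = 1/3 = 0.3333

0.3333


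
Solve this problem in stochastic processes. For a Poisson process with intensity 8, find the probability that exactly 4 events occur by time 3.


P(N(t)=k) = (lambda*t)^k * exp(-lambda*t) / k!
lambda*t = 24
= 24^4 * exp(-24) / 4!
= 331776 * 3.7751e-11 / 24
= 5.2187e-07

5.2187e-07


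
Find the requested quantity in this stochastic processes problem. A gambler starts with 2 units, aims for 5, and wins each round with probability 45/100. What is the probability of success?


Gambler's ruin formula:
r = q/p = 0.5500/0.4500 = 1.2222
P(win) = (1 - r^i)/(1 - r^N)
= (1 - 1.2222^2)/(1 - 1.2222^5)
= 0.2859

0.2859


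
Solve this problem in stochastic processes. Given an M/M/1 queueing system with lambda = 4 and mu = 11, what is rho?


rho = lambda/mu
= 4/11
= 0.3636

0.3636


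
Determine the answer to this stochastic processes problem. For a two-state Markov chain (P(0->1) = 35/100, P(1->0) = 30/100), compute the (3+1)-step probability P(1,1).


P^4 = P^3 * P^1
Computing via matrix multiplication of the transition matrix.
Entry (1,1) of P^4 = 0.5454

0.5454


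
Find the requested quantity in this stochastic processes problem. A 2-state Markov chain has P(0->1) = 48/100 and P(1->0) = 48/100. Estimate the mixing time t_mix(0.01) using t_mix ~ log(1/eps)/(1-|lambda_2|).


lambda_2 = |1 - p01 - p10| = |1 - 0.4800 - 0.4800| = 0.0400
t_mix ~ log(1/eps)/(1 - |lambda_2|)
= log(100)/(1 - 0.0400) = 4.6052/0.9600
= 4.7971

4.7971


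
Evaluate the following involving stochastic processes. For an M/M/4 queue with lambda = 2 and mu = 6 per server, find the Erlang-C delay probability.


a = lambda/mu = 0.3333
rho = a/c = 0.0833
Erlang-C formula applied:
C(c,a) = 4.0209e-04

4.0209e-04


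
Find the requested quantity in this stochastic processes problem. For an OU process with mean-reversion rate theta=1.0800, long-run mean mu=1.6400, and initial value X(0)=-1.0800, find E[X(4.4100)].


E[X(t)] = mu + (X(0) - mu)*exp(-theta*t)
= 1.6400 + (-1.0800 - 1.6400)*exp(-1.0800*4.4100)
= 1.6400 + -2.7200 * 0.0085
= 1.6168

1.6168


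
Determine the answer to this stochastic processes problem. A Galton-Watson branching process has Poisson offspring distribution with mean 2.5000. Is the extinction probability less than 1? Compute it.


Since mu = 2.5000 > 1, extinction prob q < 1.
Solve s = exp(mu*(s-1)) iteratively.
q = 0.1074

0.1074


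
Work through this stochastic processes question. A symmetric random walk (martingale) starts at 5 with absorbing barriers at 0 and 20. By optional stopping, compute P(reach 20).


By optional stopping theorem: E(M at tau) = M(0) = 5
P(hit 20)*20 + P(hit 0)*0 = 5
P(hit 20) = (5 - 0)/(20 - 0) = 1/4 = 0.2500

0.2500


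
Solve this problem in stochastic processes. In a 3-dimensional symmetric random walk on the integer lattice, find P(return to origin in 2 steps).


P(return in 2 steps) = P(reverse first step) = 1/(2d)
= 1/6
= 0.1667

0.1667


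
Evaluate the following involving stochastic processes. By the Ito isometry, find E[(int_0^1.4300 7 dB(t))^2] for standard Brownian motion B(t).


By Ito isometry: E[(int f dB)^2] = int f^2 dt
= 7^2 * 1.4300
= 49 * 1.4300 = 70.0700

70.0700


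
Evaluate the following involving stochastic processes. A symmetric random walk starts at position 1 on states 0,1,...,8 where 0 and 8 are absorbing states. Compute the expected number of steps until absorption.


For symmetric RW on 0,...,N with absorbing barriers, E(i) = i*(N-i)
E(1) = 1 * 7 = 7

7


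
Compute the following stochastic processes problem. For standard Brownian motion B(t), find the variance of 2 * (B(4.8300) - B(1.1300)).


Var(alpha*(B(t)-B(s))) = alpha^2 * (t-s)
= 2^2 * (4.8300 - 1.1300)
= 4 * 3.7000
= 14.8000

14.8000


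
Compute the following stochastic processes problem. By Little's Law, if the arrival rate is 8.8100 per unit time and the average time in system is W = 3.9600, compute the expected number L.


Little's Law: L = lambda * W
= 8.8100 * 3.9600
= 34.8876

34.8876


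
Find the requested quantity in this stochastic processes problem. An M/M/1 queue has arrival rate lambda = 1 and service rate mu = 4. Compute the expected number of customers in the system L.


rho = 1/4 = 0.2500
L = rho/(1-rho)
= 0.2500/0.7500
= 0.3333

0.3333


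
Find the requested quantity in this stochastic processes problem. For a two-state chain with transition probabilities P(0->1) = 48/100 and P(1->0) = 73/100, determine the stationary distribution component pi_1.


Stationary distribution: pi_0 = p10/(p01+p10), pi_1 = p01/(p01+p10)
p01 = 0.4800, p10 = 0.7300
pi_1 = 0.3967

0.3967


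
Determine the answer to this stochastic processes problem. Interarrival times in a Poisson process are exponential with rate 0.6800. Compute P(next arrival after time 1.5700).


P(X > t) = exp(-lambda * t)
= exp(-0.6800 * 1.5700)
= exp(-1.0676) = 0.3438

0.3438


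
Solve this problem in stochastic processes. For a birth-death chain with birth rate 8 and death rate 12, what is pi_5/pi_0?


For birth-death process, pi_n/pi_0 = (lambda/mu)^n
= (8/12)^5
= 0.1317

0.1317


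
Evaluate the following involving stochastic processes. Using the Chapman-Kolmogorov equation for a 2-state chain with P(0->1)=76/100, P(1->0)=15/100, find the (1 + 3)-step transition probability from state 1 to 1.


P^4 = P^1 * P^3
Computing via matrix multiplication of the transition matrix.
Entry (1,1) of P^4 = 0.8352

0.8352


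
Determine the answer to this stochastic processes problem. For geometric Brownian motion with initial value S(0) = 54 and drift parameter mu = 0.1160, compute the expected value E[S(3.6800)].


E[S(t)] = S(0) * exp(mu * t)
= 54 * exp(0.1160 * 3.6800)
= 54 * 1.5325
= 82.7533

82.7533


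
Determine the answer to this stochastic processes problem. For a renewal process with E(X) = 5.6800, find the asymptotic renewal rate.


Long-run renewal rate = 1/E(X)
= 1/5.6800
= 0.1761

0.1761


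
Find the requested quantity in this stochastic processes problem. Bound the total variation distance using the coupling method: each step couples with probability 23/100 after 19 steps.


TV distance bound <= (1-delta)^n
= (1 - 0.2300)^19
= 0.7700^19
= 0.0070

0.0070


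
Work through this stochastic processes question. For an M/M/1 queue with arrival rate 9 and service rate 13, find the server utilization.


rho = lambda/mu
= 9/13
= 0.6923

0.6923


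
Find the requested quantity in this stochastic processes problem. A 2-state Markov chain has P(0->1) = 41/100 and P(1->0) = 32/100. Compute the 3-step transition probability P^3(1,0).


Computing P^3 by matrix multiplication.
P = [[0.5900, 0.4100], [0.3200, 0.6800]]
After raising P to the power 3:
P^3(1,0) = 0.4297

0.4297


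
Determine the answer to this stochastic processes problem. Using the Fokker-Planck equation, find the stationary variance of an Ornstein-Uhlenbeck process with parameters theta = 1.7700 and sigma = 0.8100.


Stationary variance = sigma^2 / (2*theta)
= 0.8100^2 / (2*1.7700)
= 0.6561 / 3.5400
= 0.1853

0.1853


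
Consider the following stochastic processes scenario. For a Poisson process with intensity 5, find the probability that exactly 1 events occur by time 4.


P(N(t)=k) = (lambda*t)^k * exp(-lambda*t) / k!
lambda*t = 20
= 20^1 * exp(-20) / 1!
= 20 * 2.0612e-09 / 1
= 4.1223e-08

4.1223e-08


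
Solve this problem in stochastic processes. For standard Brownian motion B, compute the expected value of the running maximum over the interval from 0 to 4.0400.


E(max B(s)) = sqrt(2t/pi)
= sqrt(2*4.0400/pi)
= sqrt(2.5719)
= 1.6037

1.6037


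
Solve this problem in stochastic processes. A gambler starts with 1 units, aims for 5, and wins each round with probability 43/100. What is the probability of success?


Gambler's ruin formula:
r = q/p = 0.5700/0.4300 = 1.3256
P(win) = (1 - r^i)/(1 - r^N)
= (1 - 1.3256^1)/(1 - 1.3256^5)
= 0.1053

0.1053


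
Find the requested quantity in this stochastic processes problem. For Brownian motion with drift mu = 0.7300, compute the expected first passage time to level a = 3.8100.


Expected first passage time = a/mu
= 3.8100/0.7300
= 5.2192

5.2192


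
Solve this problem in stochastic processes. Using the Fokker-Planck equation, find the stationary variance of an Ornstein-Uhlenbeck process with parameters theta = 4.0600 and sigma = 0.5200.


Stationary variance = sigma^2 / (2*theta)
= 0.5200^2 / (2*4.0600)
= 0.2704 / 8.1200
= 0.0333

0.0333


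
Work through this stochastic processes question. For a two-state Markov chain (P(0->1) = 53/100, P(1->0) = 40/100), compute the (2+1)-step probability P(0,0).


P^3 = P^2 * P^1
Computing via matrix multiplication of the transition matrix.
Entry (0,0) of P^3 = 0.4303

0.4303


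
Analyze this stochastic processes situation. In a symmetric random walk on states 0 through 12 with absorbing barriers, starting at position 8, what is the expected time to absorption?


For symmetric RW on 0,...,N with absorbing barriers, E(i) = i*(N-i)
E(8) = 8 * 4 = 32

32


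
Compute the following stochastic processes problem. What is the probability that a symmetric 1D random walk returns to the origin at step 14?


P(S(14) = 0) = C(14,7) / 4^7
= 3432 / 16384
= 0.2095

0.2095


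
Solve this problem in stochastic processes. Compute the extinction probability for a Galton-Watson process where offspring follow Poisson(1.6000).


Since mu = 1.6000 > 1, extinction prob q < 1.
Solve s = exp(mu*(s-1)) iteratively.
q = 0.3580

0.3580


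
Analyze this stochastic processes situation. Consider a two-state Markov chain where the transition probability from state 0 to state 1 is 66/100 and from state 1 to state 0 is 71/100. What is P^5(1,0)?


Computing P^5 by matrix multiplication.
P = [[0.3400, 0.6600], [0.7100, 0.2900]]
After raising P to the power 5:
P^5(1,0) = 0.5218

0.5218


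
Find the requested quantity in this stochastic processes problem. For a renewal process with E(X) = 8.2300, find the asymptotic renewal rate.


Long-run renewal rate = 1/E(X)
= 1/8.2300
= 0.1215

0.1215


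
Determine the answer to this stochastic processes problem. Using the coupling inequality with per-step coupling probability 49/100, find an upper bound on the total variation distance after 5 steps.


TV distance bound <= (1-delta)^n
= (1 - 0.4900)^5
= 0.5100^5
= 0.0345

0.0345


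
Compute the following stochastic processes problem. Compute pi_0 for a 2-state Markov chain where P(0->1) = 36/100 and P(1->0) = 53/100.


Stationary distribution: pi_0 = p10/(p01+p10), pi_1 = p01/(p01+p10)
p01 = 0.3600, p10 = 0.5300
pi_0 = 0.5955

0.5955


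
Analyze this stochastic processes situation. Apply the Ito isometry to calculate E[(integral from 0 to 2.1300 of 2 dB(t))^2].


By Ito isometry: E[(int f dB)^2] = int f^2 dt
= 2^2 * 2.1300
= 4 * 2.1300 = 8.5200

8.5200


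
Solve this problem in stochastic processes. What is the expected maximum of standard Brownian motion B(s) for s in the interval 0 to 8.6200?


E(max B(s)) = sqrt(2t/pi)
= sqrt(2*8.6200/pi)
= sqrt(5.4877)
= 2.3426

2.3426


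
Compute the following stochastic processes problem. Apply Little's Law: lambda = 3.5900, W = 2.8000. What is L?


Little's Law: L = lambda * W
= 3.5900 * 2.8000
= 10.0520

10.0520


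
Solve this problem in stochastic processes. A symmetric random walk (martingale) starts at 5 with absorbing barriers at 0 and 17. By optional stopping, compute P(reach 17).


By optional stopping theorem: E(M at tau) = M(0) = 5
P(hit 17)*17 + P(hit 0)*0 = 5
P(hit 17) = (5 - 0)/(17 - 0) = 5/17 = 0.2941

0.2941


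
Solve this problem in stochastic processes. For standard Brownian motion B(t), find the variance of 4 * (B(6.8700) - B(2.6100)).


Var(alpha*(B(t)-B(s))) = alpha^2 * (t-s)
= 4^2 * (6.8700 - 2.6100)
= 16 * 4.2600
= 68.1600

68.1600


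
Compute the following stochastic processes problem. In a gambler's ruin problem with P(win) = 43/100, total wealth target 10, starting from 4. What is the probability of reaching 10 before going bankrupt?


Gambler's ruin formula:
r = q/p = 0.5700/0.4300 = 1.3256
P(win) = (1 - r^i)/(1 - r^N)
= (1 - 1.3256^4)/(1 - 1.3256^10)
= 0.1325

0.1325


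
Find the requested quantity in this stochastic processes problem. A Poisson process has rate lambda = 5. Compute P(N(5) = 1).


P(N(t)=k) = (lambda*t)^k * exp(-lambda*t) / k!
lambda*t = 25
= 25^1 * exp(-25) / 1!
= 25 * 1.3888e-11 / 1
= 3.4720e-10

3.4720e-10


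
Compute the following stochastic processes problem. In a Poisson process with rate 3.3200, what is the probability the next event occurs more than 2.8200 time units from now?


P(X > t) = exp(-lambda * t)
= exp(-3.3200 * 2.8200)
= exp(-9.3624) = 8.5894e-05

8.5894e-05


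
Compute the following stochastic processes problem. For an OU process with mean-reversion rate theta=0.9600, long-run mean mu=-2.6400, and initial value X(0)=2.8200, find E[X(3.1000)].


E[X(t)] = mu + (X(0) - mu)*exp(-theta*t)
= -2.6400 + (2.8200 - -2.6400)*exp(-0.9600*3.1000)
= -2.6400 + 5.4600 * 0.0510
= -2.3616

-2.3616


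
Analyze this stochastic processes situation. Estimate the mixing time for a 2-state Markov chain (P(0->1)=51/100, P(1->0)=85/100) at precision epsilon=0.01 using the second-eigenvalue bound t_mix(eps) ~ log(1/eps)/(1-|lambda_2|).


lambda_2 = |1 - p01 - p10| = |1 - 0.5100 - 0.8500| = 0.3600
t_mix ~ log(1/eps)/(1 - |lambda_2|)
= log(100)/(1 - 0.3600) = 4.6052/0.6400
= 7.1956

7.1956


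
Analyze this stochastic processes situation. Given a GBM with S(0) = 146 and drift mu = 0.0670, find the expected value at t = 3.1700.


E[S(t)] = S(0) * exp(mu * t)
= 146 * exp(0.0670 * 3.1700)
= 146 * 1.2366
= 180.5480

180.5480


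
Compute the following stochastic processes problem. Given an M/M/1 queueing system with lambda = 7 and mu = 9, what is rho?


rho = lambda/mu
= 7/9
= 0.7778

0.7778


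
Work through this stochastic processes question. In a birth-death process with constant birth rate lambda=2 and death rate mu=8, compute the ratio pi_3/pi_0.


For birth-death process, pi_n/pi_0 = (lambda/mu)^n
= (2/8)^3
= 0.0156

0.0156


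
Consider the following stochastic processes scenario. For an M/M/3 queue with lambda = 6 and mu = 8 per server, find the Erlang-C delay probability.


a = lambda/mu = 0.7500
rho = a/c = 0.2500
Erlang-C formula applied:
C(c,a) = 0.0441

0.0441


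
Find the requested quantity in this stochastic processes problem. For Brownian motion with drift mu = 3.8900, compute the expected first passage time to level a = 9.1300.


Expected first passage time = a/mu
= 9.1300/3.8900
= 2.3470

2.3470


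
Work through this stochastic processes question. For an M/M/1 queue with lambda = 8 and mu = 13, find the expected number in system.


rho = 8/13 = 0.6154
L = rho/(1-rho)
= 0.6154/0.3846
= 1.6000

1.6000


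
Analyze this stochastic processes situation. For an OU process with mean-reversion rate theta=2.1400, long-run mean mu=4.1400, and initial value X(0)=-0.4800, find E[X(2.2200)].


E[X(t)] = mu + (X(0) - mu)*exp(-theta*t)
= 4.1400 + (-0.4800 - 4.1400)*exp(-2.1400*2.2200)
= 4.1400 + -4.6200 * 0.0086
= 4.1001

4.1001


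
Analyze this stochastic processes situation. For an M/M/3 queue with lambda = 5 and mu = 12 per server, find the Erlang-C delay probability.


a = lambda/mu = 0.4167
rho = a/c = 0.1389
Erlang-C formula applied:
C(c,a) = 0.0092

0.0092


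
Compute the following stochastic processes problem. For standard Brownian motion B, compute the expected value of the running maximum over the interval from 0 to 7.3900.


E(max B(s)) = sqrt(2t/pi)
= sqrt(2*7.3900/pi)
= sqrt(4.7046)
= 2.1690

2.1690


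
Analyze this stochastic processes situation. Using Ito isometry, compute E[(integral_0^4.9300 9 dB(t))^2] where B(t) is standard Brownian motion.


By Ito isometry: E[(int f dB)^2] = int f^2 dt
= 9^2 * 4.9300
= 81 * 4.9300 = 399.3300

399.3300


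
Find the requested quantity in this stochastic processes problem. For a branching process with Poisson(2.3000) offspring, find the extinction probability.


Since mu = 2.3000 > 1, extinction prob q < 1.
Solve s = exp(mu*(s-1)) iteratively.
q = 0.1376

0.1376


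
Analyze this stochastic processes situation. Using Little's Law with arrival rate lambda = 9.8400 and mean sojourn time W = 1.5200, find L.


Little's Law: L = lambda * W
= 9.8400 * 1.5200
= 14.9568

14.9568


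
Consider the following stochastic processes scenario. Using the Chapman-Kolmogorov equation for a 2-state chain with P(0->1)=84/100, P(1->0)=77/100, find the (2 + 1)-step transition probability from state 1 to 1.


P^3 = P^2 * P^1
Computing via matrix multiplication of the transition matrix.
Entry (1,1) of P^3 = 0.4132

0.4132


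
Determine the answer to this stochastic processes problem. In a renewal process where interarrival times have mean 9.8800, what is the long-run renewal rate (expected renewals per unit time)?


Long-run renewal rate = 1/E(X)
= 1/9.8800
= 0.1012

0.1012


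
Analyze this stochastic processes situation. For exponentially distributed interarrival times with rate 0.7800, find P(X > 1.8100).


P(X > t) = exp(-lambda * t)
= exp(-0.7800 * 1.8100)
= exp(-1.4118) = 0.2437

0.2437


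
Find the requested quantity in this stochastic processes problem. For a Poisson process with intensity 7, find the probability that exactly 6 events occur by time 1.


P(N(t)=k) = (lambda*t)^k * exp(-lambda*t) / k!
lambda*t = 7
= 7^6 * exp(-7) / 6!
= 117649 * 9.1188e-04 / 720
= 0.1490

0.1490


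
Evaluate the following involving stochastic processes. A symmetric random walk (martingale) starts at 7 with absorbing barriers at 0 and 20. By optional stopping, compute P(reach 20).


By optional stopping theorem: E(M at tau) = M(0) = 7
P(hit 20)*20 + P(hit 0)*0 = 7
P(hit 20) = (7 - 0)/(20 - 0) = 7/20 = 0.3500

0.3500


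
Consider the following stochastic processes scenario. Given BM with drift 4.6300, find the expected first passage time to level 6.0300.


Expected first passage time = a/mu
= 6.0300/4.6300
= 1.3024

1.3024


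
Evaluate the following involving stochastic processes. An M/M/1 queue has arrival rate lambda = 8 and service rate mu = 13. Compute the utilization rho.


rho = lambda/mu
= 8/13
= 0.6154

0.6154


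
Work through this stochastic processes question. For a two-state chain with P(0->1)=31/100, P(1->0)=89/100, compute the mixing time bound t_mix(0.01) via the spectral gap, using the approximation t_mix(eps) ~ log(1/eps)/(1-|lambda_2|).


lambda_2 = |1 - p01 - p10| = |1 - 0.3100 - 0.8900| = 0.2000
t_mix ~ log(1/eps)/(1 - |lambda_2|)
= log(100)/(1 - 0.2000) = 4.6052/0.8000
= 5.7565

5.7565


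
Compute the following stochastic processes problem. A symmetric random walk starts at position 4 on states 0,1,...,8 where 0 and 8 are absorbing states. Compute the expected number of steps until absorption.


For symmetric RW on 0,...,N with absorbing barriers, E(i) = i*(N-i)
E(4) = 4 * 4 = 16

16


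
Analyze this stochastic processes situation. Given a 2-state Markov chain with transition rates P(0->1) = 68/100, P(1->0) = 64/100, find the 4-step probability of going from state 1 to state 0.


Computing P^4 by matrix multiplication.
P = [[0.3200, 0.6800], [0.6400, 0.3600]]
After raising P to the power 4:
P^4(1,0) = 0.4798

0.4798


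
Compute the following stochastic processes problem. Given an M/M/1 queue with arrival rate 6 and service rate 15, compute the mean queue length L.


rho = 6/15 = 0.4000
L = rho/(1-rho)
= 0.4000/0.6000
= 0.6667

0.6667


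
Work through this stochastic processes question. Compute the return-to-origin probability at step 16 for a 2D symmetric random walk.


P = C(16,8)^2 / 4^16
= 12870^2 / 4294967296
= 165636900 / 4294967296
= 0.0386

0.0386


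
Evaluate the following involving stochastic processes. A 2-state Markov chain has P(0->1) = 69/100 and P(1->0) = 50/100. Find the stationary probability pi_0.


Stationary distribution: pi_0 = p10/(p01+p10), pi_1 = p01/(p01+p10)
p01 = 0.6900, p10 = 0.5000
pi_0 = 0.4202

0.4202


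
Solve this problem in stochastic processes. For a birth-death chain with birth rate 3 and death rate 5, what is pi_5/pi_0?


For birth-death process, pi_n/pi_0 = (lambda/mu)^n
= (3/5)^5
= 0.0778

0.0778


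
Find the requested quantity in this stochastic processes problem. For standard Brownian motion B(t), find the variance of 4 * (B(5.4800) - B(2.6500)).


Var(alpha*(B(t)-B(s))) = alpha^2 * (t-s)
= 4^2 * (5.4800 - 2.6500)
= 16 * 2.8300
= 45.2800

45.2800


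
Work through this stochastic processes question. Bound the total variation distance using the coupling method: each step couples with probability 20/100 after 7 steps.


TV distance bound <= (1-delta)^n
= (1 - 0.2000)^7
= 0.8000^7
= 0.2097

0.2097


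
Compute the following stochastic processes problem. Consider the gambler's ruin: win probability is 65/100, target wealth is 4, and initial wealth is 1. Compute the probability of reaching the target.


Gambler's ruin formula:
r = q/p = 0.3500/0.6500 = 0.5385
P(win) = (1 - r^i)/(1 - r^N)
= (1 - 0.5385^1)/(1 - 0.5385^4)
= 0.5039

0.5039


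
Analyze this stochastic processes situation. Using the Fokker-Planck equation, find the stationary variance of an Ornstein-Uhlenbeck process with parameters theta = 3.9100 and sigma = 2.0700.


Stationary variance = sigma^2 / (2*theta)
= 2.0700^2 / (2*3.9100)
= 4.2849 / 7.8200
= 0.5479

0.5479


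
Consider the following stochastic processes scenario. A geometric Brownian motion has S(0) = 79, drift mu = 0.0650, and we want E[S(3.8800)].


E[S(t)] = S(0) * exp(mu * t)
= 79 * exp(0.0650 * 3.8800)
= 79 * 1.2869
= 101.6614

101.6614


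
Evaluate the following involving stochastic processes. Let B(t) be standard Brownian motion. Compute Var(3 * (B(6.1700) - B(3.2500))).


Var(alpha*(B(t)-B(s))) = alpha^2 * (t-s)
= 3^2 * (6.1700 - 3.2500)
= 9 * 2.9200
= 26.2800

26.2800


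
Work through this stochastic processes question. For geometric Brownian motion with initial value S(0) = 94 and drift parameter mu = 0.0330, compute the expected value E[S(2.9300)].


E[S(t)] = S(0) * exp(mu * t)
= 94 * exp(0.0330 * 2.9300)
= 94 * 1.1015
= 103.5428

103.5428


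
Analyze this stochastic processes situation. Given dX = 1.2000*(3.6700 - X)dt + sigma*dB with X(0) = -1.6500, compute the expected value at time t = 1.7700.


E[X(t)] = mu + (X(0) - mu)*exp(-theta*t)
= 3.6700 + (-1.6500 - 3.6700)*exp(-1.2000*1.7700)
= 3.6700 + -5.3200 * 0.1196
= 3.0340

3.0340


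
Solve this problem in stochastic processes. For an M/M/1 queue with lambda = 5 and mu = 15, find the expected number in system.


rho = 5/15 = 0.3333
L = rho/(1-rho)
= 0.3333/0.6667
= 0.5000

0.5000


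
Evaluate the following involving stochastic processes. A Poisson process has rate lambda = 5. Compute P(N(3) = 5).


P(N(t)=k) = (lambda*t)^k * exp(-lambda*t) / k!
lambda*t = 15
= 15^5 * exp(-15) / 5!
= 759375 * 3.0590e-07 / 120
= 0.0019

0.0019


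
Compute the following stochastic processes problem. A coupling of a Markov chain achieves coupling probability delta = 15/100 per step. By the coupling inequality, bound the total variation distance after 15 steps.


TV distance bound <= (1-delta)^n
= (1 - 0.1500)^15
= 0.8500^15
= 0.0874

0.0874


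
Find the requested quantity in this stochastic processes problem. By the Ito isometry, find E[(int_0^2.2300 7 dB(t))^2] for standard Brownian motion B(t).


By Ito isometry: E[(int f dB)^2] = int f^2 dt
= 7^2 * 2.2300
= 49 * 2.2300 = 109.2700

109.2700


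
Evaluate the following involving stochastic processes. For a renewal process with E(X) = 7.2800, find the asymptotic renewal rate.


Long-run renewal rate = 1/E(X)
= 1/7.2800
= 0.1374

0.1374


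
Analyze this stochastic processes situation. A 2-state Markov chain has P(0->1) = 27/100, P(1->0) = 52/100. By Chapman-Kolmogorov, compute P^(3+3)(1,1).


P^6 = P^3 * P^3
Computing via matrix multiplication of the transition matrix.
Entry (1,1) of P^6 = 0.3418

0.3418


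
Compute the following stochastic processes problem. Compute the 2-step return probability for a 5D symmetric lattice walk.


P(return in 2 steps) = P(reverse first step) = 1/(2d)
= 1/10
= 0.1000

0.1000


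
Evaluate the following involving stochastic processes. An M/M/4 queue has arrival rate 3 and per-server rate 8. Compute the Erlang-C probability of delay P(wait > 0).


a = lambda/mu = 0.3750
rho = a/c = 0.0938
Erlang-C formula applied:
C(c,a) = 6.2488e-04

6.2488e-04


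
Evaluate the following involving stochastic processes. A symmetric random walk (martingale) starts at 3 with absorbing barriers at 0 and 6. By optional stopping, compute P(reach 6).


By optional stopping theorem: E(M at tau) = M(0) = 3
P(hit 6)*6 + P(hit 0)*0 = 3
P(hit 6) = (3 - 0)/(6 - 0) = 1/2 = 0.5000

0.5000


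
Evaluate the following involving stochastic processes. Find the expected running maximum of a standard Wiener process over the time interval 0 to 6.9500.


E(max B(s)) = sqrt(2t/pi)
= sqrt(2*6.9500/pi)
= sqrt(4.4245)
= 2.1035

2.1035


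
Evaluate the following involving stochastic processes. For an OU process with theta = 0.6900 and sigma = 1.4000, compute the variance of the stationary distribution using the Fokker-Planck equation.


Stationary variance = sigma^2 / (2*theta)
= 1.4000^2 / (2*0.6900)
= 1.9600 / 1.3800
= 1.4203

1.4203


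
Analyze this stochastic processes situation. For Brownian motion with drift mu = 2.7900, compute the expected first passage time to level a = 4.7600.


Expected first passage time = a/mu
= 4.7600/2.7900
= 1.7061

1.7061


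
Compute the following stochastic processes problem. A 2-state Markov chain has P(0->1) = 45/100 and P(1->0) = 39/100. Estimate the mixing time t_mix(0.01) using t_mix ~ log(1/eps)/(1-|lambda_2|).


lambda_2 = |1 - p01 - p10| = |1 - 0.4500 - 0.3900| = 0.1600
t_mix ~ log(1/eps)/(1 - |lambda_2|)
= log(100)/(1 - 0.1600) = 4.6052/0.8400
= 5.4823

5.4823


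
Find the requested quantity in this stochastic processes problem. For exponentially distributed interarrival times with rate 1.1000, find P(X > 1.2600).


P(X > t) = exp(-lambda * t)
= exp(-1.1000 * 1.2600)
= exp(-1.3860) = 0.2501

0.2501


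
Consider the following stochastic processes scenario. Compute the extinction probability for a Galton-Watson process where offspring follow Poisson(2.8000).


Since mu = 2.8000 > 1, extinction prob q < 1.
Solve s = exp(mu*(s-1)) iteratively.
q = 0.0750

0.0750


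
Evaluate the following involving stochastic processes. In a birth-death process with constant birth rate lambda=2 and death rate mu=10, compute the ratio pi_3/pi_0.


For birth-death process, pi_n/pi_0 = (lambda/mu)^n
= (2/10)^3
= 0.0080

0.0080


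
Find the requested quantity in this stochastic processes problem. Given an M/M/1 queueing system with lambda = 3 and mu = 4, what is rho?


rho = lambda/mu
= 3/4
= 0.7500

0.7500


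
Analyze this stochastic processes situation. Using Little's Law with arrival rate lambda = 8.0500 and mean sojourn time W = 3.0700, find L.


Little's Law: L = lambda * W
= 8.0500 * 3.0700
= 24.7135

24.7135


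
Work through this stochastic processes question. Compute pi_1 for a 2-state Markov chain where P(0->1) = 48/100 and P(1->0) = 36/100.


Stationary distribution: pi_0 = p10/(p01+p10), pi_1 = p01/(p01+p10)
p01 = 0.4800, p10 = 0.3600
pi_1 = 0.5714

0.5714


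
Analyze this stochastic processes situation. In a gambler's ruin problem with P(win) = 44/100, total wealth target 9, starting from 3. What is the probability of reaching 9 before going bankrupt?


Gambler's ruin formula:
r = q/p = 0.5600/0.4400 = 1.2727
P(win) = (1 - r^i)/(1 - r^N)
= (1 - 1.2727^3)/(1 - 1.2727^9)
= 0.1368

0.1368


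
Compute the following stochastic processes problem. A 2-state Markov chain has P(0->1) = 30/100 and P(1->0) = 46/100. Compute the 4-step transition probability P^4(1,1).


Computing P^4 by matrix multiplication.
P = [[0.7000, 0.3000], [0.4600, 0.5400]]
After raising P to the power 4:
P^4(1,1) = 0.3967

0.3967


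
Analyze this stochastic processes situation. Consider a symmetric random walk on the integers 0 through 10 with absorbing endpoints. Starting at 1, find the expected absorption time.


For symmetric RW on 0,...,N with absorbing barriers, E(i) = i*(N-i)
E(1) = 1 * 9 = 9

9


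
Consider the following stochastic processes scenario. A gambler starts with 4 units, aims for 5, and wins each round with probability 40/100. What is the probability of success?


Gambler's ruin formula:
r = q/p = 0.6000/0.4000 = 1.5000
P(win) = (1 - r^i)/(1 - r^N)
= (1 - 1.5000^4)/(1 - 1.5000^5)
= 0.6161

0.6161


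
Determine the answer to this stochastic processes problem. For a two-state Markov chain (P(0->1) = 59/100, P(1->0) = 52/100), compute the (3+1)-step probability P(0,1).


P^4 = P^3 * P^1
Computing via matrix multiplication of the transition matrix.
Entry (0,1) of P^4 = 0.5315

0.5315


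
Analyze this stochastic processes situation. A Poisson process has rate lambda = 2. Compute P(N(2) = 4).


P(N(t)=k) = (lambda*t)^k * exp(-lambda*t) / k!
lambda*t = 4
= 4^4 * exp(-4) / 4!
= 256 * 0.0183 / 24
= 0.1954

0.1954


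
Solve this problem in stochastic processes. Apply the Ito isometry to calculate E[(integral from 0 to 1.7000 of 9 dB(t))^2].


By Ito isometry: E[(int f dB)^2] = int f^2 dt
= 9^2 * 1.7000
= 81 * 1.7000 = 137.7000

137.7000


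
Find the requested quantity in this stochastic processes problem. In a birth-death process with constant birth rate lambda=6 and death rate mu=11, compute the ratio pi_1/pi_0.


For birth-death process, pi_n/pi_0 = (lambda/mu)^n
= (6/11)^1
= 0.5455

0.5455


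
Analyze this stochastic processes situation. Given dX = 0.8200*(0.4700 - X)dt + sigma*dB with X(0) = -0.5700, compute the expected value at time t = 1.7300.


E[X(t)] = mu + (X(0) - mu)*exp(-theta*t)
= 0.4700 + (-0.5700 - 0.4700)*exp(-0.8200*1.7300)
= 0.4700 + -1.0400 * 0.2421
= 0.2183

0.2183


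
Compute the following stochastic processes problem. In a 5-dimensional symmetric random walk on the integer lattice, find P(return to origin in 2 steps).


P(return in 2 steps) = P(reverse first step) = 1/(2d)
= 1/10
= 0.1000

0.1000


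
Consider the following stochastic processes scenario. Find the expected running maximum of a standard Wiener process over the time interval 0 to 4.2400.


E(max B(s)) = sqrt(2t/pi)
= sqrt(2*4.2400/pi)
= sqrt(2.6993)
= 1.6429

1.6429


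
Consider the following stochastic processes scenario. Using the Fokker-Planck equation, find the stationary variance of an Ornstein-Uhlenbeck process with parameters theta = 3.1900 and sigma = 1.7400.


Stationary variance = sigma^2 / (2*theta)
= 1.7400^2 / (2*3.1900)
= 3.0276 / 6.3800
= 0.4745

0.4745


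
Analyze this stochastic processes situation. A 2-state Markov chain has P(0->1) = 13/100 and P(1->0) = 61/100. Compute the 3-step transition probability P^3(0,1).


Computing P^3 by matrix multiplication.
P = [[0.8700, 0.1300], [0.6100, 0.3900]]
After raising P to the power 3:
P^3(0,1) = 0.1726

0.1726
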